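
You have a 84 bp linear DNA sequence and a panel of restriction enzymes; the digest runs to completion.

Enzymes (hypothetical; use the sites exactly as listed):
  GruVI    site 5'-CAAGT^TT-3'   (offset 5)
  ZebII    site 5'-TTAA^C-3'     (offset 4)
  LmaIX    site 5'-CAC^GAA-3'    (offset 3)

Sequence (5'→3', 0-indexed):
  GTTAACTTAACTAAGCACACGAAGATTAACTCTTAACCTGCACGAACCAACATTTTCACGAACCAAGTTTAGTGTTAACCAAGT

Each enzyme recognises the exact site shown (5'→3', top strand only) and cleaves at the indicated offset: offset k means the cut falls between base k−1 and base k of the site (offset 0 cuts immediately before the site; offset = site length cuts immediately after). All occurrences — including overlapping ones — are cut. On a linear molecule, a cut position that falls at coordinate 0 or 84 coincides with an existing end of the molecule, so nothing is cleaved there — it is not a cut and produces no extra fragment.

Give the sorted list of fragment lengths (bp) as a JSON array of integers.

Site scan:
  GruVI CAAGTTT/5: at [63] ⇒ [68]
  ZebII TTAAC/4: at [1, 6, 25, 32, 74] ⇒ [5, 10, 29, 36, 78]
  LmaIX CACGAA/3: at [17, 40, 56] ⇒ [20, 43, 59]

All cut coordinates (distinct, sorted): [5, 10, 20, 29, 36, 43, 59, 68, 78]

Fragments:
  [0,5): 5 bp
  [5,10): 5 bp
  [10,20): 10 bp
  [20,29): 9 bp
  [29,36): 7 bp
  [36,43): 7 bp
  [43,59): 16 bp
  [59,68): 9 bp
  [68,78): 10 bp
  [78,84): 6 bp

[5,5,6,7,7,9,9,10,10,16]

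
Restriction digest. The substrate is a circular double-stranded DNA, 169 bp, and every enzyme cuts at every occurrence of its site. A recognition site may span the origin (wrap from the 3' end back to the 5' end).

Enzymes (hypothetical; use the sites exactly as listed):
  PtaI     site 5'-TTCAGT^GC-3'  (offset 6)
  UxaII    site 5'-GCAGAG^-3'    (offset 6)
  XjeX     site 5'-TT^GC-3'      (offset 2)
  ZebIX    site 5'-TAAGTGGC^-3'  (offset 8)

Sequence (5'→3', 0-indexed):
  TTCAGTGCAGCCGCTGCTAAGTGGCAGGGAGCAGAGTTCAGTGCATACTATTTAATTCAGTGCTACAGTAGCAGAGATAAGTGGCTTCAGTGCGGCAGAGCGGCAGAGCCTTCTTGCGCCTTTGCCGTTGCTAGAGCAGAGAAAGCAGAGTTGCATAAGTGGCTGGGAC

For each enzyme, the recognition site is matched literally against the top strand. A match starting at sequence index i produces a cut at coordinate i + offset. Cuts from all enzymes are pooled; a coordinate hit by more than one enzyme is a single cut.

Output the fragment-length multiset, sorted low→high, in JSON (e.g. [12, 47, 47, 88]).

[2,6,6,6,7,8,8,9,9,9,11,11,12,12,15,19,19]

Site scan:
  PtaI (TTCAGTGC, off=6): starts [0, 36, 55, 85] → cuts [6, 42, 61, 91]
  UxaII (GCAGAG, off=6): starts [30, 70, 94, 102, 135, 144] → cuts [36, 76, 100, 108, 141, 150]
  XjeX (TTGC, off=2): starts [113, 121, 127, 150] → cuts [115, 123, 129, 152]
  ZebIX (TAAGTGGC, off=8): starts [17, 77, 155] → cuts [25, 85, 163]

All cut coordinates (distinct, sorted): [6, 25, 36, 42, 61, 76, 85, 91, 100, 108, 115, 123, 129, 141, 150, 152, 163]

Fragments:
  6→25: 19 bp
  25→36: 11 bp
  36→42: 6 bp
  42→61: 19 bp
  61→76: 15 bp
  76→85: 9 bp
  85→91: 6 bp
  91→100: 9 bp
  100→108: 8 bp
  108→115: 7 bp
  115→123: 8 bp
  123→129: 6 bp
  129→141: 12 bp
  141→150: 9 bp
  150→152: 2 bp
  152→163: 11 bp
  163→6 (wrap): 169-163+6 = 12 bp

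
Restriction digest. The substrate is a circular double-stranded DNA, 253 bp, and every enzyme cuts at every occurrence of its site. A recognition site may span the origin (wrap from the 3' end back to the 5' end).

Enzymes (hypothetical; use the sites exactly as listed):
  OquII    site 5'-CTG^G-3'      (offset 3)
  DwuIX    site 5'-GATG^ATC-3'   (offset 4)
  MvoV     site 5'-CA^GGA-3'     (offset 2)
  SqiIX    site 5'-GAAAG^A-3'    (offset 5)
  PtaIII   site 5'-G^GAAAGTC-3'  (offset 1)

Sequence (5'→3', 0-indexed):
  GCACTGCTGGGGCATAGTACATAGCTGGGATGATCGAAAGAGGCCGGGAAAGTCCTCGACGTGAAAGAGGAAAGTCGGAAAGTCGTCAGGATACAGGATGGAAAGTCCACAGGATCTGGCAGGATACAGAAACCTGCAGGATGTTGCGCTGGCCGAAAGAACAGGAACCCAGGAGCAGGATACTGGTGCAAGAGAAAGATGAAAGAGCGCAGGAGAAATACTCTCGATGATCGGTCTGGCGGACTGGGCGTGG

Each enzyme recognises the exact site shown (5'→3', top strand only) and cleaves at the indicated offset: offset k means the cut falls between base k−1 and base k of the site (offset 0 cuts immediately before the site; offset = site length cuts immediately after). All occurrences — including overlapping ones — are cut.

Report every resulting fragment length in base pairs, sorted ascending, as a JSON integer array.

[2,3,4,5,5,6,6,7,7,7,7,8,8,8,8,8,8,9,11,11,13,13,16,17,18,18,20]

Scan for sites:
  OquII CTGG/3: at [6, 24, 115, 148, 182, 235, 243] ⇒ [9, 27, 118, 151, 185, 238, 246]
  DwuIX GATGATC/4: at [28, 225] ⇒ [32, 229]
  MvoV CAGGA/2: at [86, 93, 109, 119, 136, 161, 169, 175, 209] ⇒ [88, 95, 111, 121, 138, 163, 171, 177, 211]
  SqiIX GAAAGA/5: at [35, 62, 154, 193, 200] ⇒ [40, 67, 159, 198, 205]
  PtaIII GGAAAGTC/1: at [46, 68, 76, 99] ⇒ [47, 69, 77, 100]

Pooled cuts: [9, 27, 32, 40, 47, 67, 69, 77, 88, 95, 100, 111, 118, 121, 138, 151, 159, 163, 171, 177, 185, 198, 205, 211, 229, 238, 246]

Fragments:
  9→27: 18 bp
  27→32: 5 bp
  32→40: 8 bp
  40→47: 7 bp
  47→67: 20 bp
  67→69: 2 bp
  69→77: 8 bp
  77→88: 11 bp
  88→95: 7 bp
  95→100: 5 bp
  100→111: 11 bp
  111→118: 7 bp
  118→121: 3 bp
  121→138: 17 bp
  138→151: 13 bp
  151→159: 8 bp
  159→163: 4 bp
  163→171: 8 bp
  171→177: 6 bp
  177→185: 8 bp
  185→198: 13 bp
  198→205: 7 bp
  205→211: 6 bp
  211→229: 18 bp
  229→238: 9 bp
  238→246: 8 bp
  246→9 (wrap): 253-246+9 = 16 bp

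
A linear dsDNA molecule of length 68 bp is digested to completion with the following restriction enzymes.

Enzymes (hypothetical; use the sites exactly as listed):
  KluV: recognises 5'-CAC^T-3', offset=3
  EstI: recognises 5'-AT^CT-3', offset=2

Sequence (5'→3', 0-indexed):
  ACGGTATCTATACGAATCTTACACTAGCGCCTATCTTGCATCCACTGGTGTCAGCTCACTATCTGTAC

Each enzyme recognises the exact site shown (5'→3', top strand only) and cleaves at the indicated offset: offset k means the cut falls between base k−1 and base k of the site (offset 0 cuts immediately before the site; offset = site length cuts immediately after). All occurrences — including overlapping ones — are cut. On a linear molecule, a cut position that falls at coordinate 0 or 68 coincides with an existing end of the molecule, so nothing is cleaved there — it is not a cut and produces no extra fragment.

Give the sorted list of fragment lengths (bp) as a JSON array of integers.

Site scan:
  KluV CACT/3: at [21, 42, 56] ⇒ [24, 45, 59]
  EstI ATCT/2: at [5, 15, 32, 60] ⇒ [7, 17, 34, 62]

All cut coordinates (distinct, sorted): [7, 17, 24, 34, 45, 59, 62]

Fragments:
  [0,7): 7 bp
  [7,17): 10 bp
  [17,24): 7 bp
  [24,34): 10 bp
  [34,45): 11 bp
  [45,59): 14 bp
  [59,62): 3 bp
  [62,68): 6 bp

[3,6,7,7,10,10,11,14]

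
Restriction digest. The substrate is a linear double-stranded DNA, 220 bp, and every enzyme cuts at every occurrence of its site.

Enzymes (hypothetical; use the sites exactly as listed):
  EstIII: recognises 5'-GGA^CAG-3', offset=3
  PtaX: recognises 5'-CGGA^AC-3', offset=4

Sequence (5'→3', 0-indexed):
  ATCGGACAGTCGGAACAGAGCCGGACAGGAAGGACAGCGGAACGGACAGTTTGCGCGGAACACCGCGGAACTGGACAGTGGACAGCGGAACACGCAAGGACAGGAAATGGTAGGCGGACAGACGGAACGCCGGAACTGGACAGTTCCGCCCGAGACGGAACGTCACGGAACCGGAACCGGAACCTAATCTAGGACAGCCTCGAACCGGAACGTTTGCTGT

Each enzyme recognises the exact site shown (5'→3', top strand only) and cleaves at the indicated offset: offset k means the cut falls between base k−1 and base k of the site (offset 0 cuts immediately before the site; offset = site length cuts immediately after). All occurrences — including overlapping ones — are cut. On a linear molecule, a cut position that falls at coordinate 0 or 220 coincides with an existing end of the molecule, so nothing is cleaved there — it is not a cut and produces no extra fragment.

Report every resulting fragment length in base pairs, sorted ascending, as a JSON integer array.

Site scan:
  EstIII GGACAG/3: at [3, 22, 31, 43, 72, 79, 97, 115, 137, 191] ⇒ [6, 25, 34, 46, 75, 82, 100, 118, 140, 194]
  PtaX CGGAAC/4: at [10, 37, 55, 65, 85, 122, 130, 155, 165, 171, 177, 205] ⇒ [14, 41, 59, 69, 89, 126, 134, 159, 169, 175, 181, 209]

All cut coordinates (distinct, sorted): [6, 14, 25, 34, 41, 46, 59, 69, 75, 82, 89, 100, 118, 126, 134, 140, 159, 169, 175, 181, 194, 209]

Fragments:
  [0,6): 6 bp
  [6,14): 8 bp
  [14,25): 11 bp
  [25,34): 9 bp
  [34,41): 7 bp
  [41,46): 5 bp
  [46,59): 13 bp
  [59,69): 10 bp
  [69,75): 6 bp
  [75,82): 7 bp
  [82,89): 7 bp
  [89,100): 11 bp
  [100,118): 18 bp
  [118,126): 8 bp
  [126,134): 8 bp
  [134,140): 6 bp
  [140,159): 19 bp
  [159,169): 10 bp
  [169,175): 6 bp
  [175,181): 6 bp
  [181,194): 13 bp
  [194,209): 15 bp
  [209,220): 11 bp

[5,6,6,6,6,6,7,7,7,8,8,8,9,10,10,11,11,11,13,13,15,18,19]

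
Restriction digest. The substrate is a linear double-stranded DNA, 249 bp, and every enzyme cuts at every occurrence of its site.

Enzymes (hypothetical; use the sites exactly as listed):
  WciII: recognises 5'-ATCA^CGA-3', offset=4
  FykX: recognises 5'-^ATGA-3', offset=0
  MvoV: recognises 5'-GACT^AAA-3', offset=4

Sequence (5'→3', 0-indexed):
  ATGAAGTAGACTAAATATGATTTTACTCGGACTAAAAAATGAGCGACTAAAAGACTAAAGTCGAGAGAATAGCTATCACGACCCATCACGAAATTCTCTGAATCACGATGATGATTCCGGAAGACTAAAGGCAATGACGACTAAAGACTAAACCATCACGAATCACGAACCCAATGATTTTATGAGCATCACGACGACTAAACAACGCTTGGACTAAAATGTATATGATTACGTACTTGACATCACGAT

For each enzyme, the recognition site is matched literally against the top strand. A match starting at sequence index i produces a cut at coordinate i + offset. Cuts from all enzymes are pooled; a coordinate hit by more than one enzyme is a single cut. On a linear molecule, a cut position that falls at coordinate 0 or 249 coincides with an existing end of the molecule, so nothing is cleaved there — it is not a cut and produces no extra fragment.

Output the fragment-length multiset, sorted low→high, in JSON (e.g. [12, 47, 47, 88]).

[2,3,4,4,5,7,7,7,8,8,8,8,9,9,9,10,10,10,12,16,16,17,17,21,22]

Per-enzyme occurrences:
  WciII (ATCACGA, off=4): starts [74, 84, 101, 154, 161, 187, 241] → cuts [78, 88, 105, 158, 165, 191, 245]
  FykX (ATGA, off=0): starts [0, 16, 38, 107, 110, 133, 173, 181, 224] → cuts [16, 38, 107, 110, 133, 173, 181, 224] (position 0 is a terminus of the linear molecule — no cut)
  MvoV (GACTAAA, off=4): starts [8, 29, 44, 52, 122, 138, 145, 195, 211] → cuts [12, 33, 48, 56, 126, 142, 149, 199, 215]

All cut coordinates (distinct, sorted): [12, 16, 33, 38, 48, 56, 78, 88, 105, 107, 110, 126, 133, 142, 149, 158, 165, 173, 181, 191, 199, 215, 224, 245]

Fragments:
  [0,12): 12 bp
  [12,16): 4 bp
  [16,33): 17 bp
  [33,38): 5 bp
  [38,48): 10 bp
  [48,56): 8 bp
  [56,78): 22 bp
  [78,88): 10 bp
  [88,105): 17 bp
  [105,107): 2 bp
  [107,110): 3 bp
  [110,126): 16 bp
  [126,133): 7 bp
  [133,142): 9 bp
  [142,149): 7 bp
  [149,158): 9 bp
  [158,165): 7 bp
  [165,173): 8 bp
  [173,181): 8 bp
  [181,191): 10 bp
  [191,199): 8 bp
  [199,215): 16 bp
  [215,224): 9 bp
  [224,245): 21 bp
  [245,249): 4 bp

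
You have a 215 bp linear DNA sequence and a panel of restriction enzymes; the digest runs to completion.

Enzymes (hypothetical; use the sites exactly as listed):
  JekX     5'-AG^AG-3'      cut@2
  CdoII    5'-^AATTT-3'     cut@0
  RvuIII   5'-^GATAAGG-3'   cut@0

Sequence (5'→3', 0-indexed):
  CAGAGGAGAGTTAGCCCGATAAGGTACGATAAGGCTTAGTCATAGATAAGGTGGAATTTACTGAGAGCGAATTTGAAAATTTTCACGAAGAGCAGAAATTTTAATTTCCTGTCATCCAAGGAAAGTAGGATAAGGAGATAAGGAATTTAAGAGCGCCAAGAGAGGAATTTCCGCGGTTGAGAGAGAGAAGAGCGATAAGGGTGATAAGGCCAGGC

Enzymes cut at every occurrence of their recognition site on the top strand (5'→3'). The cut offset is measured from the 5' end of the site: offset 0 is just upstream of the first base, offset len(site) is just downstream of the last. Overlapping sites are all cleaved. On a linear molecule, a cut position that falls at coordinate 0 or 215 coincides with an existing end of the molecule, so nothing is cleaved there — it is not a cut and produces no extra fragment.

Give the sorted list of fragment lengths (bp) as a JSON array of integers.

[2,2,2,3,3,3,4,5,5,6,6,7,8,8,8,9,9,9,10,10,11,13,13,16,17,26]

Scan for sites:
  JekX (AGAG, off=2): starts [1, 6, 63, 88, 149, 158, 160, 179, 181, 183, 188] → cuts [3, 8, 65, 90, 151, 160, 162, 181, 183, 185, 190]
  CdoII (AATTT, off=0): starts [54, 69, 77, 96, 102, 143, 165] → cuts [54, 69, 77, 96, 102, 143, 165]
  RvuIII (GATAAGG, off=0): starts [17, 27, 44, 128, 136, 193, 202] → cuts [17, 27, 44, 128, 136, 193, 202]

Pooled cuts: [3, 8, 17, 27, 44, 54, 65, 69, 77, 90, 96, 102, 128, 136, 143, 151, 160, 162, 165, 181, 183, 185, 190, 193, 202]

Fragment lengths:
  [0,3): 3 bp
  [3,8): 5 bp
  [8,17): 9 bp
  [17,27): 10 bp
  [27,44): 17 bp
  [44,54): 10 bp
  [54,65): 11 bp
  [65,69): 4 bp
  [69,77): 8 bp
  [77,90): 13 bp
  [90,96): 6 bp
  [96,102): 6 bp
  [102,128): 26 bp
  [128,136): 8 bp
  [136,143): 7 bp
  [143,151): 8 bp
  [151,160): 9 bp
  [160,162): 2 bp
  [162,165): 3 bp
  [165,181): 16 bp
  [181,183): 2 bp
  [183,185): 2 bp
  [185,190): 5 bp
  [190,193): 3 bp
  [193,202): 9 bp
  [202,215): 13 bp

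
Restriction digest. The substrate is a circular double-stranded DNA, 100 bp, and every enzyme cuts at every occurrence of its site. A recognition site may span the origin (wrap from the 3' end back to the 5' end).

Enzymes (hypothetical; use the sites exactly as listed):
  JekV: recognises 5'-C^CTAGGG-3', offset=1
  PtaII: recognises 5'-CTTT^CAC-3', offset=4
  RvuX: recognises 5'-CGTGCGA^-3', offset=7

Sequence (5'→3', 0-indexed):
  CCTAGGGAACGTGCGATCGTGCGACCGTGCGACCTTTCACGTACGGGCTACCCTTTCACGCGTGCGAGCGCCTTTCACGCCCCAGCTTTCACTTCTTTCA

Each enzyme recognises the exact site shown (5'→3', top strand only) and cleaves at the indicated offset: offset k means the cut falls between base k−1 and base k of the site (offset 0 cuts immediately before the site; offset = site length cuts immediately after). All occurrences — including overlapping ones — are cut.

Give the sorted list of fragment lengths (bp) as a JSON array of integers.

Site scan:
  JekV (CCTAGGG, off=1): starts [0] → cuts [1]
  PtaII (CTTTCAC, off=4): starts [33, 52, 71, 85, 94] → cuts [37, 56, 75, 89, 98]
  RvuX (CGTGCGA, off=7): starts [9, 17, 25, 60] → cuts [16, 24, 32, 67]

Pooled cuts: [1, 16, 24, 32, 37, 56, 67, 75, 89, 98]

Fragment lengths:
  1→16: 15 bp
  16→24: 8 bp
  24→32: 8 bp
  32→37: 5 bp
  37→56: 19 bp
  56→67: 11 bp
  67→75: 8 bp
  75→89: 14 bp
  89→98: 9 bp
  98→1 (wrap): 100-98+1 = 3 bp

[3,5,8,8,8,9,11,14,15,19]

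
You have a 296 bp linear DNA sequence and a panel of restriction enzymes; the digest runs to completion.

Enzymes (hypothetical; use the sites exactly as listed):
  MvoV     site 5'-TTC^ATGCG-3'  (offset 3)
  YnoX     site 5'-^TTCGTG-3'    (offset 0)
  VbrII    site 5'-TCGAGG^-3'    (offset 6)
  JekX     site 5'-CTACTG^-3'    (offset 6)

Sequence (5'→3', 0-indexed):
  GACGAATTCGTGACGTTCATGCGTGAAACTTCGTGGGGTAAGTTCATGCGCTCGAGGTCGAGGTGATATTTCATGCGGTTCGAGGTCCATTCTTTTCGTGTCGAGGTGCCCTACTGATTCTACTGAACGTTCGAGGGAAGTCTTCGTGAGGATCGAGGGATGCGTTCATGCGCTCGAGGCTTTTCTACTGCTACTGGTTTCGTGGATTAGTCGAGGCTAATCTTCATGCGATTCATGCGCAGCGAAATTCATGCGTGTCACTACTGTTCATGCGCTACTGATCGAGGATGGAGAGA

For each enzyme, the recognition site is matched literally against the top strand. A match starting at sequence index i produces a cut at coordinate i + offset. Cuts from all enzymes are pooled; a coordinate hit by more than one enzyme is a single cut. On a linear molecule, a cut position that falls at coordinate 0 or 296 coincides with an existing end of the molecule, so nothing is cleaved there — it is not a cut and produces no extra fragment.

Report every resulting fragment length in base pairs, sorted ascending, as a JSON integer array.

[2,3,6,6,6,6,7,9,9,9,9,9,9,9,10,11,11,11,11,12,12,12,12,13,16,16,16,16,18]

Scan for sites:
  MvoV (TTCATGCG, off=3): starts [15, 42, 69, 164, 222, 231, 247, 266] → cuts [18, 45, 72, 167, 225, 234, 250, 269]
  YnoX (TTCGTG, off=0): starts [6, 29, 94, 142, 198] → cuts [6, 29, 94, 142, 198]
  VbrII (TCGAGG, off=6): starts [51, 57, 79, 100, 130, 152, 173, 210, 281] → cuts [57, 63, 85, 106, 136, 158, 179, 216, 287]
  JekX (CTACTG, off=6): starts [110, 119, 184, 190, 260, 274] → cuts [116, 125, 190, 196, 266, 280]

Pooled cuts: [6, 18, 29, 45, 57, 63, 72, 85, 94, 106, 116, 125, 136, 142, 158, 167, 179, 190, 196, 198, 216, 225, 234, 250, 266, 269, 280, 287]

Fragment lengths:
  [0,6): 6 bp
  [6,18): 12 bp
  [18,29): 11 bp
  [29,45): 16 bp
  [45,57): 12 bp
  [57,63): 6 bp
  [63,72): 9 bp
  [72,85): 13 bp
  [85,94): 9 bp
  [94,106): 12 bp
  [106,116): 10 bp
  [116,125): 9 bp
  [125,136): 11 bp
  [136,142): 6 bp
  [142,158): 16 bp
  [158,167): 9 bp
  [167,179): 12 bp
  [179,190): 11 bp
  [190,196): 6 bp
  [196,198): 2 bp
  [198,216): 18 bp
  [216,225): 9 bp
  [225,234): 9 bp
  [234,250): 16 bp
  [250,266): 16 bp
  [266,269): 3 bp
  [269,280): 11 bp
  [280,287): 7 bp
  [287,296): 9 bp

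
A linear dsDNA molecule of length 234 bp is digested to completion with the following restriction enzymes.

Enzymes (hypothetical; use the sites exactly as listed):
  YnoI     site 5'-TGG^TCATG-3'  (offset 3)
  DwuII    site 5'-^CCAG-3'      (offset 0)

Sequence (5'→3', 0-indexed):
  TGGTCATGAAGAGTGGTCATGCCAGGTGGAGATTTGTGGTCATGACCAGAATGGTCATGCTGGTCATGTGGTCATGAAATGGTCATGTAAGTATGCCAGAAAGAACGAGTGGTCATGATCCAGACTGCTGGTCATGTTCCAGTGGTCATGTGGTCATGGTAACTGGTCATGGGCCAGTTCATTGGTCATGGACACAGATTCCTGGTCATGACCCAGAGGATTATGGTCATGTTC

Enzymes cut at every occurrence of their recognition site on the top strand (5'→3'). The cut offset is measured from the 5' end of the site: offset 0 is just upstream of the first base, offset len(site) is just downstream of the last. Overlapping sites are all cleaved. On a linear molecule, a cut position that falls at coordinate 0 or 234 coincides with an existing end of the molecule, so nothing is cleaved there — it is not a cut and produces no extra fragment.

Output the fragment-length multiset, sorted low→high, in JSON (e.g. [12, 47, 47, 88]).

Site scan:
  YnoI TGGTCATG/3: at [0, 13, 36, 51, 60, 68, 79, 109, 128, 142, 150, 163, 182, 202, 223] ⇒ [3, 16, 39, 54, 63, 71, 82, 112, 131, 145, 153, 166, 185, 205, 226]
  DwuII CCAG/0: at [21, 45, 95, 119, 138, 173, 212] ⇒ [21, 45, 95, 119, 138, 173, 212]

Pooled cuts: [3, 16, 21, 39, 45, 54, 63, 71, 82, 95, 112, 119, 131, 138, 145, 153, 166, 173, 185, 205, 212, 226]

Fragments:
  [0,3): 3 bp
  [3,16): 13 bp
  [16,21): 5 bp
  [21,39): 18 bp
  [39,45): 6 bp
  [45,54): 9 bp
  [54,63): 9 bp
  [63,71): 8 bp
  [71,82): 11 bp
  [82,95): 13 bp
  [95,112): 17 bp
  [112,119): 7 bp
  [119,131): 12 bp
  [131,138): 7 bp
  [138,145): 7 bp
  [145,153): 8 bp
  [153,166): 13 bp
  [166,173): 7 bp
  [173,185): 12 bp
  [185,205): 20 bp
  [205,212): 7 bp
  [212,226): 14 bp
  [226,234): 8 bp

[3,5,6,7,7,7,7,7,8,8,8,9,9,11,12,12,13,13,13,14,17,18,20]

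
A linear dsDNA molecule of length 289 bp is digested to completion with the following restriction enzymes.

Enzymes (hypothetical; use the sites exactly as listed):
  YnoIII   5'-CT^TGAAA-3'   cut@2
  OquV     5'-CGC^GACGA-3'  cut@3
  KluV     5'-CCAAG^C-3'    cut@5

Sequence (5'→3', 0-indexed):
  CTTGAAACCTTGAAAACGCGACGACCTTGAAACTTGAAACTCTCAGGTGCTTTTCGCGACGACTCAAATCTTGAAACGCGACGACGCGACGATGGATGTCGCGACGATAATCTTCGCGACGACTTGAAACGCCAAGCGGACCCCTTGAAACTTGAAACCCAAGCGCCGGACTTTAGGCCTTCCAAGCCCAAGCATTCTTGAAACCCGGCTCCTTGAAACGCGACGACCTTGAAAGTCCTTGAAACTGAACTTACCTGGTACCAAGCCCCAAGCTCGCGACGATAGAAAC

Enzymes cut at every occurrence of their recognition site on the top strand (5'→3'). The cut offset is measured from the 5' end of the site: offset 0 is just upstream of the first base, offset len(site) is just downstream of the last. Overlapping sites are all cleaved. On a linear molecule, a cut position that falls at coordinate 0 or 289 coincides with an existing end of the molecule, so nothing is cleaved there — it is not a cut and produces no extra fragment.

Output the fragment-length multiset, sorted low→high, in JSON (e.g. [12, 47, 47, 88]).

Scan for sites:
  YnoIII (CTTGAAA, off=2): starts [0, 8, 25, 32, 69, 122, 143, 150, 196, 211, 227, 237] → cuts [2, 10, 27, 34, 71, 124, 145, 152, 198, 213, 229, 239]
  OquV (CGCGACGA, off=3): starts [16, 54, 76, 84, 99, 114, 218, 274] → cuts [19, 57, 79, 87, 102, 117, 221, 277]
  KluV (CCAAGC, off=5): starts [131, 158, 181, 187, 260, 267] → cuts [136, 163, 186, 192, 265, 272]

All cut coordinates (distinct, sorted): [2, 10, 19, 27, 34, 57, 71, 79, 87, 102, 117, 124, 136, 145, 152, 163, 186, 192, 198, 213, 221, 229, 239, 265, 272, 277]

Fragment lengths:
  [0,2): 2 bp
  [2,10): 8 bp
  [10,19): 9 bp
  [19,27): 8 bp
  [27,34): 7 bp
  [34,57): 23 bp
  [57,71): 14 bp
  [71,79): 8 bp
  [79,87): 8 bp
  [87,102): 15 bp
  [102,117): 15 bp
  [117,124): 7 bp
  [124,136): 12 bp
  [136,145): 9 bp
  [145,152): 7 bp
  [152,163): 11 bp
  [163,186): 23 bp
  [186,192): 6 bp
  [192,198): 6 bp
  [198,213): 15 bp
  [213,221): 8 bp
  [221,229): 8 bp
  [229,239): 10 bp
  [239,265): 26 bp
  [265,272): 7 bp
  [272,277): 5 bp
  [277,289): 12 bp

[2,5,6,6,7,7,7,7,8,8,8,8,8,8,9,9,10,11,12,12,14,15,15,15,23,23,26]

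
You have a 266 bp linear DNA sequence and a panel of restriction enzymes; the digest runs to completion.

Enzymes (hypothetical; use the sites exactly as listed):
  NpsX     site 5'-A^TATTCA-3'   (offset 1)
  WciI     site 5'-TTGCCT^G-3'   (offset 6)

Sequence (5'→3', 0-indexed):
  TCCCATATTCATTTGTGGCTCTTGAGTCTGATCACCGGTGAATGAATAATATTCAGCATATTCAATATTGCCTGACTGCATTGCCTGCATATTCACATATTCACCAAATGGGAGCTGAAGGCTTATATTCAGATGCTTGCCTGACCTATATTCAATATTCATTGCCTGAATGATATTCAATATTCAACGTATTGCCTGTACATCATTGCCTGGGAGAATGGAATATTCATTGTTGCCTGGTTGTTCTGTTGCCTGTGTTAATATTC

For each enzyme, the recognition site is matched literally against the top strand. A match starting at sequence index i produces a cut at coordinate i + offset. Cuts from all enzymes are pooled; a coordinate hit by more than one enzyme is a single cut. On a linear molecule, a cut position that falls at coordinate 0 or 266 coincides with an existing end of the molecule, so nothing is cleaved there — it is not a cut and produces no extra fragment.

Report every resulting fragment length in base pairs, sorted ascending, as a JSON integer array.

Per-enzyme occurrences:
  NpsX ATATTCA/1: at [4, 48, 57, 88, 96, 124, 147, 154, 172, 179, 222] ⇒ [5, 49, 58, 89, 97, 125, 148, 155, 173, 180, 223]
  WciI TTGCCTG/6: at [67, 80, 136, 161, 191, 205, 232, 248] ⇒ [73, 86, 142, 167, 197, 211, 238, 254]

Pooled cuts: [5, 49, 58, 73, 86, 89, 97, 125, 142, 148, 155, 167, 173, 180, 197, 211, 223, 238, 254]

Fragments:
  [0,5): 5 bp
  [5,49): 44 bp
  [49,58): 9 bp
  [58,73): 15 bp
  [73,86): 13 bp
  [86,89): 3 bp
  [89,97): 8 bp
  [97,125): 28 bp
  [125,142): 17 bp
  [142,148): 6 bp
  [148,155): 7 bp
  [155,167): 12 bp
  [167,173): 6 bp
  [173,180): 7 bp
  [180,197): 17 bp
  [197,211): 14 bp
  [211,223): 12 bp
  [223,238): 15 bp
  [238,254): 16 bp
  [254,266): 12 bp

[3,5,6,6,7,7,8,9,12,12,12,13,14,15,15,16,17,17,28,44]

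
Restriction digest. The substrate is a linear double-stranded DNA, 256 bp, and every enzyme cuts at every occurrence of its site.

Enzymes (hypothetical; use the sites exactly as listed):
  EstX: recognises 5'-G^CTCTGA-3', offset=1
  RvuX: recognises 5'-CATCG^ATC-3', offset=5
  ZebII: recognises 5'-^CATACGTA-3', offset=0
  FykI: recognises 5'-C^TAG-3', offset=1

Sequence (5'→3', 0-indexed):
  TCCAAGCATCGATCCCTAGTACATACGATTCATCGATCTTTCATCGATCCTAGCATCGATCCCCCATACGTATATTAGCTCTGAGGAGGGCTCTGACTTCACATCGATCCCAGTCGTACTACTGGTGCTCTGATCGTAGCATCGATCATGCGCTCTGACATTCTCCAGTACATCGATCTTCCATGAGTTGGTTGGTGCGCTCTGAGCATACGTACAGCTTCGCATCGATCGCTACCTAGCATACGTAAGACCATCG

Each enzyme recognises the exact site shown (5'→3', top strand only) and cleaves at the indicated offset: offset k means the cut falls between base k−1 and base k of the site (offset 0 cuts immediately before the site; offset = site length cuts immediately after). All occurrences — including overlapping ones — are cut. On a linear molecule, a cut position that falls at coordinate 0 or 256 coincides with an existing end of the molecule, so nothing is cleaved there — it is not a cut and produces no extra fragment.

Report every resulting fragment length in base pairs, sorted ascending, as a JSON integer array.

[3,4,5,6,7,8,8,9,11,11,12,14,16,17,17,19,21,21,23,24]

Scan for sites:
  EstX (GCTCTGA, off=1): starts [77, 89, 126, 151, 198] → cuts [78, 90, 127, 152, 199]
  RvuX (CATCGATC, off=5): starts [6, 30, 41, 53, 101, 139, 170, 222] → cuts [11, 35, 46, 58, 106, 144, 175, 227]
  ZebII (CATACGTA, off=0): starts [64, 206, 239] → cuts [64, 206, 239]
  FykI (CTAG, off=1): starts [15, 49, 235] → cuts [16, 50, 236]

All cut coordinates (distinct, sorted): [11, 16, 35, 46, 50, 58, 64, 78, 90, 106, 127, 144, 152, 175, 199, 206, 227, 236, 239]

Fragments:
  [0,11): 11 bp
  [11,16): 5 bp
  [16,35): 19 bp
  [35,46): 11 bp
  [46,50): 4 bp
  [50,58): 8 bp
  [58,64): 6 bp
  [64,78): 14 bp
  [78,90): 12 bp
  [90,106): 16 bp
  [106,127): 21 bp
  [127,144): 17 bp
  [144,152): 8 bp
  [152,175): 23 bp
  [175,199): 24 bp
  [199,206): 7 bp
  [206,227): 21 bp
  [227,236): 9 bp
  [236,239): 3 bp
  [239,256): 17 bp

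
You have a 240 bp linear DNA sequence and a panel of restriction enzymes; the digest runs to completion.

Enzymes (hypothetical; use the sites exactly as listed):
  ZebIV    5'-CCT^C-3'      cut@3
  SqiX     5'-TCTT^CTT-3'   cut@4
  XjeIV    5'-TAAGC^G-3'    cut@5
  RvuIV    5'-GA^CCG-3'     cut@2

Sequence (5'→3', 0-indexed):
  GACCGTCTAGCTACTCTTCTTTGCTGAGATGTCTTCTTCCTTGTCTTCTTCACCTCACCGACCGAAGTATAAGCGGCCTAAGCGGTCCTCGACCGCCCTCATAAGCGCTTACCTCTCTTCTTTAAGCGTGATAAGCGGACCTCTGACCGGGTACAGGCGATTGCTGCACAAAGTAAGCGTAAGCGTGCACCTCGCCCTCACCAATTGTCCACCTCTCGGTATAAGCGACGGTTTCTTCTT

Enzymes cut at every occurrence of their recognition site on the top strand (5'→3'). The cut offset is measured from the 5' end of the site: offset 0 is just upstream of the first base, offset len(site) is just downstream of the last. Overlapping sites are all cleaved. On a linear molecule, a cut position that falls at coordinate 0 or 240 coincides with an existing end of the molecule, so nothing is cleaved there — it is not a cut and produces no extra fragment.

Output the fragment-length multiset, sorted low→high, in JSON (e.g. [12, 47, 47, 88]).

Site scan:
  ZebIV (CCTC, off=3): starts [52, 86, 96, 111, 139, 189, 195, 211] → cuts [55, 89, 99, 114, 142, 192, 198, 214]
  SqiX (TCTTCTT, off=4): starts [14, 31, 43, 115, 233] → cuts [18, 35, 47, 119, 237]
  XjeIV (TAAGCG, off=5): starts [69, 78, 101, 122, 131, 173, 179, 221] → cuts [74, 83, 106, 127, 136, 178, 184, 226]
  RvuIV (GACCG, off=2): starts [0, 59, 90, 144] → cuts [2, 61, 92, 146]

Pooled cuts: [2, 18, 35, 47, 55, 61, 74, 83, 89, 92, 99, 106, 114, 119, 127, 136, 142, 146, 178, 184, 192, 198, 214, 226, 237]

Fragment lengths:
  [0,2): 2 bp
  [2,18): 16 bp
  [18,35): 17 bp
  [35,47): 12 bp
  [47,55): 8 bp
  [55,61): 6 bp
  [61,74): 13 bp
  [74,83): 9 bp
  [83,89): 6 bp
  [89,92): 3 bp
  [92,99): 7 bp
  [99,106): 7 bp
  [106,114): 8 bp
  [114,119): 5 bp
  [119,127): 8 bp
  [127,136): 9 bp
  [136,142): 6 bp
  [142,146): 4 bp
  [146,178): 32 bp
  [178,184): 6 bp
  [184,192): 8 bp
  [192,198): 6 bp
  [198,214): 16 bp
  [214,226): 12 bp
  [226,237): 11 bp
  [237,240): 3 bp

[2,3,3,4,5,6,6,6,6,6,7,7,8,8,8,8,9,9,11,12,12,13,16,16,17,32]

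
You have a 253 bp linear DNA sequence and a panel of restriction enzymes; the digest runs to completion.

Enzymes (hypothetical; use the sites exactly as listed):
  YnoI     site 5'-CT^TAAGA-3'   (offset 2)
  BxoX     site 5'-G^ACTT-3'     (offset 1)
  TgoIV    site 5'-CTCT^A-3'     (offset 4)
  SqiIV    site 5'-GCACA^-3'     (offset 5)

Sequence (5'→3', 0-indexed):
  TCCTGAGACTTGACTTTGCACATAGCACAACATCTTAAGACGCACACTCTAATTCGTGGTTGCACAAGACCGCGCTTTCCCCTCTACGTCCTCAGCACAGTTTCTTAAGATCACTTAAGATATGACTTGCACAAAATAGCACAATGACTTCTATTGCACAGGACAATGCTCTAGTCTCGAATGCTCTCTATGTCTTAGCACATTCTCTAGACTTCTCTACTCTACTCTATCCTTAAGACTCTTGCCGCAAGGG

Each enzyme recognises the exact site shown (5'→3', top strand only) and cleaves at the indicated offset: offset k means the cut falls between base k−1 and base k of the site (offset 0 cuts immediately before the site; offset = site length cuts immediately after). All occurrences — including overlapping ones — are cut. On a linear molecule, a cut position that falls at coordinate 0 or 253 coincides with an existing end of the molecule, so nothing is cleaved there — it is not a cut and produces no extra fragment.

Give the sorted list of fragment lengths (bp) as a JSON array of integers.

[2,3,4,5,5,5,5,6,6,6,7,7,8,9,9,10,10,10,11,12,13,14,14,16,17,19,20]

Site scan:
  YnoI CTTAAGA/2: at [33, 103, 113, 231] ⇒ [35, 105, 115, 233]
  BxoX GACTT/1: at [6, 11, 123, 145, 209] ⇒ [7, 12, 124, 146, 210]
  TgoIV CTCTA/4: at [46, 81, 168, 185, 204, 214, 219, 224] ⇒ [50, 85, 172, 189, 208, 218, 223, 228]
  SqiIV GCACA/5: at [17, 24, 41, 61, 94, 128, 138, 155, 197] ⇒ [22, 29, 46, 66, 99, 133, 143, 160, 202]

All cut coordinates (distinct, sorted): [7, 12, 22, 29, 35, 46, 50, 66, 85, 99, 105, 115, 124, 133, 143, 146, 160, 172, 189, 202, 208, 210, 218, 223, 228, 233]

Fragments:
  [0,7): 7 bp
  [7,12): 5 bp
  [12,22): 10 bp
  [22,29): 7 bp
  [29,35): 6 bp
  [35,46): 11 bp
  [46,50): 4 bp
  [50,66): 16 bp
  [66,85): 19 bp
  [85,99): 14 bp
  [99,105): 6 bp
  [105,115): 10 bp
  [115,124): 9 bp
  [124,133): 9 bp
  [133,143): 10 bp
  [143,146): 3 bp
  [146,160): 14 bp
  [160,172): 12 bp
  [172,189): 17 bp
  [189,202): 13 bp
  [202,208): 6 bp
  [208,210): 2 bp
  [210,218): 8 bp
  [218,223): 5 bp
  [223,228): 5 bp
  [228,233): 5 bp
  [233,253): 20 bp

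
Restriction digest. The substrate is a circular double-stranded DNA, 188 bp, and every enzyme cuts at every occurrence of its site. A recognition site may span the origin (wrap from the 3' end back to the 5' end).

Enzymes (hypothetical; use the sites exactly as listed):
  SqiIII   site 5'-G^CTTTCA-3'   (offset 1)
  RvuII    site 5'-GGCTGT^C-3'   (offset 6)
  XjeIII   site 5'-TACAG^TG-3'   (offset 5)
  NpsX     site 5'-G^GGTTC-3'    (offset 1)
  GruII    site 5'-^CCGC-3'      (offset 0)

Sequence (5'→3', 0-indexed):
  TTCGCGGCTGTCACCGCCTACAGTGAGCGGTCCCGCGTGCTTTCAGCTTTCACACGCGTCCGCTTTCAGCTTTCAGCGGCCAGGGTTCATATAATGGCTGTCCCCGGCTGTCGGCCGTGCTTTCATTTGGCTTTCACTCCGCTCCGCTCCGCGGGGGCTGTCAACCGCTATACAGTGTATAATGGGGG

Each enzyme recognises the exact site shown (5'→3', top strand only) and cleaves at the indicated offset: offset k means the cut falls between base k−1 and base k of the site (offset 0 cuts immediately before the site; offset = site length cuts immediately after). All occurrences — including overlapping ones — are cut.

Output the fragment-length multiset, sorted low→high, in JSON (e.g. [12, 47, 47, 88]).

Per-enzyme occurrences:
  SqiIII GCTTTCA/1: at [38, 45, 61, 68, 118, 129] ⇒ [39, 46, 62, 69, 119, 130]
  RvuII GGCTGTC/6: at [5, 95, 105, 155] ⇒ [11, 101, 111, 161]
  XjeIII TACAGTG/5: at [18, 170] ⇒ [23, 175]
  NpsX GGGTTC/1: at [82, 185] ⇒ [83, 186]
  GruII CCGC/0: at [13, 32, 59, 138, 143, 148, 164] ⇒ [13, 32, 59, 138, 143, 148, 164]

All cut coordinates (distinct, sorted): [11, 13, 23, 32, 39, 46, 59, 62, 69, 83, 101, 111, 119, 130, 138, 143, 148, 161, 164, 175, 186]

Fragment lengths:
  11→13: 2 bp
  13→23: 10 bp
  23→32: 9 bp
  32→39: 7 bp
  39→46: 7 bp
  46→59: 13 bp
  59→62: 3 bp
  62→69: 7 bp
  69→83: 14 bp
  83→101: 18 bp
  101→111: 10 bp
  111→119: 8 bp
  119→130: 11 bp
  130→138: 8 bp
  138→143: 5 bp
  143→148: 5 bp
  148→161: 13 bp
  161→164: 3 bp
  164→175: 11 bp
  175→186: 11 bp
  186→11 (wrap): 188-186+11 = 13 bp

[2,3,3,5,5,7,7,7,8,8,9,10,10,11,11,11,13,13,13,14,18]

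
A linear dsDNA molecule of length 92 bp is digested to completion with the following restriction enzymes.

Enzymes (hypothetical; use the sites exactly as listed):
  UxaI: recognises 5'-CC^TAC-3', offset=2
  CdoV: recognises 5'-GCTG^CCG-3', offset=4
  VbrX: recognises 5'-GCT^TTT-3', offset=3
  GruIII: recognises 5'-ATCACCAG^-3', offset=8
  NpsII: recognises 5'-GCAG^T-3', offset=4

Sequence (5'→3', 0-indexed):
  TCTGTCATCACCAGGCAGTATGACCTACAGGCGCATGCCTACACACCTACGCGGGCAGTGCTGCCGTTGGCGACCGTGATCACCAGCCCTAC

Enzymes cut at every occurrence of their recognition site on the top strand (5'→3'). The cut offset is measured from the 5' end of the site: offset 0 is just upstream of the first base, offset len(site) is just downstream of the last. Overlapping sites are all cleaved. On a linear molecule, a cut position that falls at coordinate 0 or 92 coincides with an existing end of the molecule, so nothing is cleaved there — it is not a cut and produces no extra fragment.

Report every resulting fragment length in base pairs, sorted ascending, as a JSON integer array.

Site scan:
  UxaI CCTAC/2: at [23, 37, 45, 87] ⇒ [25, 39, 47, 89]
  CdoV GCTGCCG/4: at [59] ⇒ [63]
  VbrX (GCTTTT, off=3): no sites
  GruIII ATCACCAG/8: at [6, 78] ⇒ [14, 86]
  NpsII GCAGT/4: at [14, 54] ⇒ [18, 58]

All cut coordinates (distinct, sorted): [14, 18, 25, 39, 47, 58, 63, 86, 89]

Fragment lengths:
  [0,14): 14 bp
  [14,18): 4 bp
  [18,25): 7 bp
  [25,39): 14 bp
  [39,47): 8 bp
  [47,58): 11 bp
  [58,63): 5 bp
  [63,86): 23 bp
  [86,89): 3 bp
  [89,92): 3 bp

[3,3,4,5,7,8,11,14,14,23]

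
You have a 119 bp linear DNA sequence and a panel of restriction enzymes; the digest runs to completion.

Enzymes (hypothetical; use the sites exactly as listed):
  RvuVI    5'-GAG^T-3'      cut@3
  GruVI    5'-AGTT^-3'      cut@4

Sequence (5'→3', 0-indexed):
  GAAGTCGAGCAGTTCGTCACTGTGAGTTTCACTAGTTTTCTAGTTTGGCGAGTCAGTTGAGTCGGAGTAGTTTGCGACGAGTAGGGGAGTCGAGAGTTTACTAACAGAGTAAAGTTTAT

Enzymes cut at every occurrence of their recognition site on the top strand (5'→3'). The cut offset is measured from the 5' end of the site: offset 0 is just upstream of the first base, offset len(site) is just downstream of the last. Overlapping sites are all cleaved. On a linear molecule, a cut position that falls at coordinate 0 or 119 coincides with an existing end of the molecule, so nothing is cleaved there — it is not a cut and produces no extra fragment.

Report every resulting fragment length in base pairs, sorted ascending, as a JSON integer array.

[2,2,3,3,5,6,6,7,7,7,8,8,9,9,11,12,14]

Per-enzyme occurrences:
  RvuVI GAGT/3: at [23, 49, 58, 64, 78, 86, 93, 106] ⇒ [26, 52, 61, 67, 81, 89, 96, 109]
  GruVI AGTT/4: at [10, 24, 33, 41, 54, 68, 94, 112] ⇒ [14, 28, 37, 45, 58, 72, 98, 116]

All cut coordinates (distinct, sorted): [14, 26, 28, 37, 45, 52, 58, 61, 67, 72, 81, 89, 96, 98, 109, 116]

Fragments:
  [0,14): 14 bp
  [14,26): 12 bp
  [26,28): 2 bp
  [28,37): 9 bp
  [37,45): 8 bp
  [45,52): 7 bp
  [52,58): 6 bp
  [58,61): 3 bp
  [61,67): 6 bp
  [67,72): 5 bp
  [72,81): 9 bp
  [81,89): 8 bp
  [89,96): 7 bp
  [96,98): 2 bp
  [98,109): 11 bp
  [109,116): 7 bp
  [116,119): 3 bp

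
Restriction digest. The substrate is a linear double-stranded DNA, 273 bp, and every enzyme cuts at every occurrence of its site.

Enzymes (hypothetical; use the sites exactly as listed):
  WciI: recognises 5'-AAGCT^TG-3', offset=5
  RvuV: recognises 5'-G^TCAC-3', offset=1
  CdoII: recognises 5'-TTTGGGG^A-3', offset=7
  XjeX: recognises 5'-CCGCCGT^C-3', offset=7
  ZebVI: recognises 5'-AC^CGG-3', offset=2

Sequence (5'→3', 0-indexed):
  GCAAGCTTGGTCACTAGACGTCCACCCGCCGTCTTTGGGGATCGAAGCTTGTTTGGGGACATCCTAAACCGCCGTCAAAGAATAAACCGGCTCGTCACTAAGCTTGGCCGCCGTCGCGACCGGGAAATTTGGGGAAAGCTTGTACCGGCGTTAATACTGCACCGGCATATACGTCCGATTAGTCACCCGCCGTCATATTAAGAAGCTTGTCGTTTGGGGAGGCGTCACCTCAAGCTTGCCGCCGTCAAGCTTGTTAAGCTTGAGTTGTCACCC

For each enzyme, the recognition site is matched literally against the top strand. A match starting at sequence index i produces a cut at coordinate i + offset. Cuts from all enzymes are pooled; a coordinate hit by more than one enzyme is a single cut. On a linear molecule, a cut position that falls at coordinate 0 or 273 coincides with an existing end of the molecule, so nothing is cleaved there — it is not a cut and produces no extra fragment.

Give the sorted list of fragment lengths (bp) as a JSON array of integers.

[3,5,5,6,6,6,6,7,7,7,8,9,9,9,9,10,10,11,12,12,12,14,14,17,17,20,22]

Per-enzyme occurrences:
  WciI AAGCTTG/5: at [2, 44, 99, 135, 202, 231, 246, 255] ⇒ [7, 49, 104, 140, 207, 236, 251, 260]
  RvuV GTCAC/1: at [9, 93, 181, 223, 266] ⇒ [10, 94, 182, 224, 267]
  CdoII TTTGGGGA/7: at [33, 51, 127, 212] ⇒ [40, 58, 134, 219]
  XjeX CCGCCGTC/7: at [25, 68, 107, 186, 238] ⇒ [32, 75, 114, 193, 245]
  ZebVI ACCGG/2: at [85, 118, 143, 160] ⇒ [87, 120, 145, 162]

Pooled cuts: [7, 10, 32, 40, 49, 58, 75, 87, 94, 104, 114, 120, 134, 140, 145, 162, 182, 193, 207, 219, 224, 236, 245, 251, 260, 267]

Fragments:
  [0,7): 7 bp
  [7,10): 3 bp
  [10,32): 22 bp
  [32,40): 8 bp
  [40,49): 9 bp
  [49,58): 9 bp
  [58,75): 17 bp
  [75,87): 12 bp
  [87,94): 7 bp
  [94,104): 10 bp
  [104,114): 10 bp
  [114,120): 6 bp
  [120,134): 14 bp
  [134,140): 6 bp
  [140,145): 5 bp
  [145,162): 17 bp
  [162,182): 20 bp
  [182,193): 11 bp
  [193,207): 14 bp
  [207,219): 12 bp
  [219,224): 5 bp
  [224,236): 12 bp
  [236,245): 9 bp
  [245,251): 6 bp
  [251,260): 9 bp
  [260,267): 7 bp
  [267,273): 6 bp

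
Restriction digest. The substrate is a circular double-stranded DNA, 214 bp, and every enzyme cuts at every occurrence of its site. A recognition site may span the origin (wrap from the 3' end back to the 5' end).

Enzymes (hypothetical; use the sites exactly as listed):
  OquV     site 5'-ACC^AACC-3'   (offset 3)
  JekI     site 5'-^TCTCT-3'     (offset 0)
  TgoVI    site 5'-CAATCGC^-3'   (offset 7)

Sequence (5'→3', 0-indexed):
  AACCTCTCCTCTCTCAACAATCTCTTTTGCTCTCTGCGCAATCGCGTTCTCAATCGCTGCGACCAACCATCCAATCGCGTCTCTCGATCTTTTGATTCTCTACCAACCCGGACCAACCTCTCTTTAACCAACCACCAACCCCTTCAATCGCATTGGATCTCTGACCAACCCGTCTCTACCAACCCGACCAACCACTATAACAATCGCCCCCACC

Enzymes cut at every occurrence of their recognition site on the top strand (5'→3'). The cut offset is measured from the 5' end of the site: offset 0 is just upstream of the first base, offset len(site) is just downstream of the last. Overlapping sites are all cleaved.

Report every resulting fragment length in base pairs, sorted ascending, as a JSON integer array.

Site scan:
  OquV ACCAACC/3: at [61, 101, 111, 126, 133, 163, 177, 186, 211] ⇒ [0, 64, 104, 114, 129, 136, 166, 180, 189]
  JekI TCTCT/0: at [9, 20, 30, 79, 96, 118, 157, 172] ⇒ [9, 20, 30, 79, 96, 118, 157, 172]
  TgoVI CAATCGC/7: at [38, 50, 71, 144, 200] ⇒ [45, 57, 78, 151, 207]

Pooled cuts: [0, 9, 20, 30, 45, 57, 64, 78, 79, 96, 104, 114, 118, 129, 136, 151, 157, 166, 172, 180, 189, 207]

Fragment lengths:
  0→9: 9 bp
  9→20: 11 bp
  20→30: 10 bp
  30→45: 15 bp
  45→57: 12 bp
  57→64: 7 bp
  64→78: 14 bp
  78→79: 1 bp
  79→96: 17 bp
  96→104: 8 bp
  104→114: 10 bp
  114→118: 4 bp
  118→129: 11 bp
  129→136: 7 bp
  136→151: 15 bp
  151→157: 6 bp
  157→166: 9 bp
  166→172: 6 bp
  172→180: 8 bp
  180→189: 9 bp
  189→207: 18 bp
  207→0 (wrap): 214-207+0 = 7 bp

[1,4,6,6,7,7,7,8,8,9,9,9,10,10,11,11,12,14,15,15,17,18]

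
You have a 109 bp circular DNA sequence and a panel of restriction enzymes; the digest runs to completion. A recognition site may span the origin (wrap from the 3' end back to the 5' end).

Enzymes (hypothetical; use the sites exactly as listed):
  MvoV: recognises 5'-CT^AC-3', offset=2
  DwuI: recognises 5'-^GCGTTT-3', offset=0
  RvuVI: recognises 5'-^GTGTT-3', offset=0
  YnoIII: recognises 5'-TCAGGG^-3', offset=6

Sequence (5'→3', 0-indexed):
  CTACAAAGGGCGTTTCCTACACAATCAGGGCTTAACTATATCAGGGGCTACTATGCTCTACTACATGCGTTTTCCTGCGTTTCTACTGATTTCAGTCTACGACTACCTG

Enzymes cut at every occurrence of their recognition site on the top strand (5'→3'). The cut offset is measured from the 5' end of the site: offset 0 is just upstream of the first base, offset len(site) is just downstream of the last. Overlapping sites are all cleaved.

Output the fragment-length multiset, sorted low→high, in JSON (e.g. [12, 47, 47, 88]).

[3,3,4,6,7,7,8,9,10,10,12,14,16]

Per-enzyme occurrences:
  MvoV CTAC/2: at [0, 16, 47, 57, 60, 82, 96, 102] ⇒ [2, 18, 49, 59, 62, 84, 98, 104]
  DwuI GCGTTT/0: at [9, 66, 76] ⇒ [9, 66, 76]
  RvuVI (GTGTT, off=0): no sites
  YnoIII TCAGGG/6: at [24, 40] ⇒ [30, 46]

Pooled cuts: [2, 9, 18, 30, 46, 49, 59, 62, 66, 76, 84, 98, 104]

Fragments:
  2→9: 7 bp
  9→18: 9 bp
  18→30: 12 bp
  30→46: 16 bp
  46→49: 3 bp
  49→59: 10 bp
  59→62: 3 bp
  62→66: 4 bp
  66→76: 10 bp
  76→84: 8 bp
  84→98: 14 bp
  98→104: 6 bp
  104→2 (wrap): 109-104+2 = 7 bp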